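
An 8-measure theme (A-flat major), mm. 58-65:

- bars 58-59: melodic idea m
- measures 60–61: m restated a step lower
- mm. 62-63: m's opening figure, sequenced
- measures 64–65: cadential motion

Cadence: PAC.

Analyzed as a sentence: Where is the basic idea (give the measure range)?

measures 58–59

The presentation of a sentence is the basic idea (mm. 58–59) plus its repetition (bars 60-61); the basic idea is therefore mm. 58–59.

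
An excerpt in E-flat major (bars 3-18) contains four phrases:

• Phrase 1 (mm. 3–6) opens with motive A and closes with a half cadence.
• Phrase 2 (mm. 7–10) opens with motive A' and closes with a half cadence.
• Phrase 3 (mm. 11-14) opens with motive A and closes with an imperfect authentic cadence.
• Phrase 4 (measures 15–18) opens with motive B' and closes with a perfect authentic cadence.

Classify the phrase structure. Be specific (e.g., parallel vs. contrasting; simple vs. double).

parallel double period

Four phrases in two halves: the first half (measures 3–10) ends with a half cadence, the second (bars 11–18) with a perfect authentic cadence — a large antecedent–consequent pair, i.e. a double period.
Phrase 3 begins with the same material as phrase 1, making it parallel.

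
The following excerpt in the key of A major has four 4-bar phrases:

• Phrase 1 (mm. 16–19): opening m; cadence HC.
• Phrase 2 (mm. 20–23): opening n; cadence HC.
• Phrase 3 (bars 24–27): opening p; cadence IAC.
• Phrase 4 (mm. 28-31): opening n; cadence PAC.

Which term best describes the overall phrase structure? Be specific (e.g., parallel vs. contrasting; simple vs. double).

contrasting double period

Four phrases in two halves: the first half (bars 16-23) ends with a half cadence, the second (measures 24–31) with a perfect authentic cadence — a large antecedent–consequent pair, i.e. a double period.
Phrase 3 begins with different material from phrase 1, making it contrasting.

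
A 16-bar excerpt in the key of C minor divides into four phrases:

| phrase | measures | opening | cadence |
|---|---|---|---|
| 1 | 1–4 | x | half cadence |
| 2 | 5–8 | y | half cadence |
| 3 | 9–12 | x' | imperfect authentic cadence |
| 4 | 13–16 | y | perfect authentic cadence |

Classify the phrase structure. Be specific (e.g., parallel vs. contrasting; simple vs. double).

Four phrases in two halves: the first half (mm. 1-8) ends with a half cadence, the second (mm. 9-16) with a perfect authentic cadence — a large antecedent–consequent pair, i.e. a double period.
Phrase 3 begins with the same material as phrase 1, making it parallel.

parallel double period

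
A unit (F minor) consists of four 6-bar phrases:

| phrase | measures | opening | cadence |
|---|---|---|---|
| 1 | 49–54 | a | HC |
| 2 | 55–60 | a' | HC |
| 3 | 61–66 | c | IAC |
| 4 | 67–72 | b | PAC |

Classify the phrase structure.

Four phrases in two halves: the first half (measures 49-60) ends with a half cadence, the second (bars 61-72) with a perfect authentic cadence — a large antecedent–consequent pair, i.e. a double period.
Phrase 3 begins with different material from phrase 1, making it contrasting.

contrasting double period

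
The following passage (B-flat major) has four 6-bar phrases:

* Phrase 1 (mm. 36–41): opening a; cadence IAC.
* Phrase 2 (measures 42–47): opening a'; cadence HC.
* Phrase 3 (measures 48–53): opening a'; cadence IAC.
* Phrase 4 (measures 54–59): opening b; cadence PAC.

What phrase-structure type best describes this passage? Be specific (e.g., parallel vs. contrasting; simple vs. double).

parallel double period

Four phrases in two halves: the first half (mm. 36–47) ends with a half cadence, the second (mm. 48–59) with a perfect authentic cadence — a large antecedent–consequent pair, i.e. a double period.
Phrase 3 begins with the same material as phrase 1, making it parallel.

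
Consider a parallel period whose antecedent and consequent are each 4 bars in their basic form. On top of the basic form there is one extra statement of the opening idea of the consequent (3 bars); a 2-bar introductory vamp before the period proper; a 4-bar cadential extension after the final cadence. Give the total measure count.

Basic parallel period: 4 + 4 = 8 bars.
8 (basic form) + 3 (extra statement) + 2 (introduction) + 4 (cadential extension) = 17.

17 measures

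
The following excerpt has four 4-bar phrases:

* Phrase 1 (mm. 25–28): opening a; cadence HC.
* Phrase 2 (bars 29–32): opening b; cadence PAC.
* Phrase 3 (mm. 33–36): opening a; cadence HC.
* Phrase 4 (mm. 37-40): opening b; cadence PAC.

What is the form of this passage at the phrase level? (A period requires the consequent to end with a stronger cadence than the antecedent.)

repeated period

The cadence pattern HC–PAC–HC–PAC is weak–strong twice, and phrases 3–4 restate phrases 1–2: a period heard twice, not a double period (which would end weakly at phrase 2).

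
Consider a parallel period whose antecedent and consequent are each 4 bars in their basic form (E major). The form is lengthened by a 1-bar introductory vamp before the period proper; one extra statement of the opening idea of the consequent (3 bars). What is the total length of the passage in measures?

Basic parallel period: 4 + 4 = 8 bars.
8 (basic form) + 1 (introduction) + 3 (extra statement) = 12.

12 measures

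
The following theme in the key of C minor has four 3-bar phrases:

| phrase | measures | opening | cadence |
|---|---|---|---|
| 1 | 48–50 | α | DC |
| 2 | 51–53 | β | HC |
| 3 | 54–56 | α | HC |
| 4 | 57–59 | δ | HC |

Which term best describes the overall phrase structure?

Phrase 4 ends with a half cadence, no stronger than phrase 2's half cadence, so the four phrases do not form a double period; nor do phrases 3–4 duplicate 1–2, so it is not a repeated period. With no phrase reaching a conclusive cadence, the passage is a phrase group.

phrase group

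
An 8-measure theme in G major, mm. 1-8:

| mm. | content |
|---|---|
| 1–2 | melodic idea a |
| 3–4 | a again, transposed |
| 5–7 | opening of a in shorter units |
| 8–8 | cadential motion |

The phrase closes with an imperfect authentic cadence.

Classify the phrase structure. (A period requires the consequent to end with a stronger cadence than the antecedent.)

sentence

Basic idea (mm. 1–2) + its repetition (mm. 3–4) form the presentation; fragmentation and cadence (mm. 5–8) form the continuation — the 8-bar whole is a sentence.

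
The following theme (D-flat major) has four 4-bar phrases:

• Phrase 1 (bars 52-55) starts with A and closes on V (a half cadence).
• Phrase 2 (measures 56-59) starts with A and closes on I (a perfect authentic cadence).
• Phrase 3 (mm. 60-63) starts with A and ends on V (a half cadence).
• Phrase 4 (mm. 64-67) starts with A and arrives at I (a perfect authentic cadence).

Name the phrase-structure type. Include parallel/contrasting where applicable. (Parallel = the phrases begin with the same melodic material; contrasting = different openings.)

repeated period

The cadence pattern HC–PAC–HC–PAC is weak–strong twice, and phrases 3–4 restate phrases 1–2: a period heard twice, not a double period (which would end weakly at phrase 2).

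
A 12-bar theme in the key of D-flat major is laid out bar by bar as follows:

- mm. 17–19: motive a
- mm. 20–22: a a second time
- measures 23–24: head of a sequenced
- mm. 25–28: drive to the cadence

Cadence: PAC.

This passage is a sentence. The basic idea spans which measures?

measures 17–19

The presentation of a sentence is the basic idea (mm. 17–19) plus its repetition (mm. 20–22); the basic idea is therefore measures 17–19.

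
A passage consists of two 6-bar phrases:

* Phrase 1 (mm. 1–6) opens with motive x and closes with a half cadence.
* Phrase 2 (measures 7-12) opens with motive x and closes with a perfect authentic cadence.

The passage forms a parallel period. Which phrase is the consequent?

The phrase ending with the weaker cadence (half cadence) is the antecedent; the one ending more conclusively (perfect authentic cadence) is the consequent. The consequent is phrase 2.

phrase 2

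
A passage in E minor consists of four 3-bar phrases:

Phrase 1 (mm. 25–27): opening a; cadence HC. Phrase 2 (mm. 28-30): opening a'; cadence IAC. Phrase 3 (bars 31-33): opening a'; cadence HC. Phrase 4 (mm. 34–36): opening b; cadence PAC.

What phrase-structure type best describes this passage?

parallel double period

Four phrases in two halves: the first half (measures 25–30) ends with an imperfect authentic cadence, the second (mm. 31–36) with a perfect authentic cadence — a large antecedent–consequent pair, i.e. a double period.
Phrase 3 begins with the same material as phrase 1, making it parallel.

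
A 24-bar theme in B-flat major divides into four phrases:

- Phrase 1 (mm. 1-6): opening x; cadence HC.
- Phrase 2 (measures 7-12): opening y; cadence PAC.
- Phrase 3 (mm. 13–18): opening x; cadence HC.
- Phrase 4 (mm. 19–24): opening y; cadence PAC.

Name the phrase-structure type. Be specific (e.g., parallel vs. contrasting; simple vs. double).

The cadence pattern HC–PAC–HC–PAC is weak–strong twice, and phrases 3–4 restate phrases 1–2: a period heard twice, not a double period (which would end weakly at phrase 2).

repeated period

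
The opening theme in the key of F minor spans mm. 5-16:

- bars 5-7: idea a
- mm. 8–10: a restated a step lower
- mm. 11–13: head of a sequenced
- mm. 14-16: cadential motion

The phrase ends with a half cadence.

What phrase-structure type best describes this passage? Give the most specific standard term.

Basic idea (mm. 5–7) + its repetition (mm. 8-10) form the presentation; fragmentation and cadence (measures 11–16) form the continuation — the 12-bar whole is a sentence.

sentence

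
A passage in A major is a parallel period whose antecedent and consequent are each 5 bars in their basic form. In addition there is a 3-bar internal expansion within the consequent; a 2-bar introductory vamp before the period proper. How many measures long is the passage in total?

Basic parallel period: 5 + 5 = 10 bars.
10 (basic form) + 3 (internal expansion) + 2 (introduction) = 15.

15 measures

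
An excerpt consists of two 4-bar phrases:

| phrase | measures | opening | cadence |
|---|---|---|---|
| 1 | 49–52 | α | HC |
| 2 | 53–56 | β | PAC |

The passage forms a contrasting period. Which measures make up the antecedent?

The antecedent is the phrase ending with the weaker cadence (half cadence, phrase 1) and the consequent the one ending more conclusively (perfect authentic cadence, phrase 2); the antecedent is bars 49–52.

measures 49–52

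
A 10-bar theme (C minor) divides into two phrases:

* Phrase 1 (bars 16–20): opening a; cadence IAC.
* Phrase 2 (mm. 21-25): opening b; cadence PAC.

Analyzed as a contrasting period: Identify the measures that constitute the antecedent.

measures 16–20

The antecedent is the phrase ending with the weaker cadence (imperfect authentic cadence, phrase 1) and the consequent the one ending more conclusively (perfect authentic cadence, phrase 2); the antecedent is mm. 16–20.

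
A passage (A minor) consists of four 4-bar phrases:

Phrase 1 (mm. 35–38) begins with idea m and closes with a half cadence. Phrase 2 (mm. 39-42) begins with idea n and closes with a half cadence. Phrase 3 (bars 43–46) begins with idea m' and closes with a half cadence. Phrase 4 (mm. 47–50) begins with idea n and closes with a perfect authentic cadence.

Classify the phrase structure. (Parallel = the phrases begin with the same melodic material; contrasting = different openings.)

Four phrases in two halves: the first half (mm. 35–42) ends with a half cadence, the second (mm. 43–50) with a perfect authentic cadence — a large antecedent–consequent pair, i.e. a double period.
Phrase 3 begins with the same material as phrase 1, making it parallel.

parallel double period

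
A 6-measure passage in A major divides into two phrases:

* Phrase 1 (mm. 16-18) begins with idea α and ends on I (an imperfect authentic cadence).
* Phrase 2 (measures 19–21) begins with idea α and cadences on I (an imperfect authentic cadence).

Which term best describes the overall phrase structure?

repeated phrase

Both phrases have the same opening (α) and the same cadence (imperfect authentic cadence): the second is a restatement, not a consequent, so this is a repeated phrase rather than a period.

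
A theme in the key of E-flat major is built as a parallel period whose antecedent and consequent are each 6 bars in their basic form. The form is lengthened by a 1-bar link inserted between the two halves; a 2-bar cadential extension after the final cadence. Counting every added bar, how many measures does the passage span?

15 measures

Basic parallel period: 6 + 6 = 12 bars.
12 (basic form) + 1 (link) + 2 (cadential extension) = 15.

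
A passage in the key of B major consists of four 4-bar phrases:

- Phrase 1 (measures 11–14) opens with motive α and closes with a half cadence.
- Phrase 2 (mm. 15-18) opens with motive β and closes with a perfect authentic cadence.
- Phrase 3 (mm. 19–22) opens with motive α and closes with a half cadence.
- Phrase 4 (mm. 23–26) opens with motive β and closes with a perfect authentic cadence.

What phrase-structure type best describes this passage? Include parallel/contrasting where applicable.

repeated period

The cadence pattern HC–PAC–HC–PAC is weak–strong twice, and phrases 3–4 restate phrases 1–2: a period heard twice, not a double period (which would end weakly at phrase 2).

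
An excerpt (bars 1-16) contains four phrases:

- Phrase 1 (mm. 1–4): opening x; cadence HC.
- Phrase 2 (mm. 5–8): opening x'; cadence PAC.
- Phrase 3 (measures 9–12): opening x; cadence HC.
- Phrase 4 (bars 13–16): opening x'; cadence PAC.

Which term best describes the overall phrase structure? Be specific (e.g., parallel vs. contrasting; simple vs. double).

The cadence pattern HC–PAC–HC–PAC is weak–strong twice, and phrases 3–4 restate phrases 1–2: a period heard twice, not a double period (which would end weakly at phrase 2).

repeated period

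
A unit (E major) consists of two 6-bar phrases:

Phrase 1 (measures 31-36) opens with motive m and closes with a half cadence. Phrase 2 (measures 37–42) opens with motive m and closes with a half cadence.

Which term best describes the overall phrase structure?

Both phrases have the same opening (m) and the same cadence (half cadence): the second is a restatement, not a consequent, so this is a repeated phrase rather than a period.

repeated phrase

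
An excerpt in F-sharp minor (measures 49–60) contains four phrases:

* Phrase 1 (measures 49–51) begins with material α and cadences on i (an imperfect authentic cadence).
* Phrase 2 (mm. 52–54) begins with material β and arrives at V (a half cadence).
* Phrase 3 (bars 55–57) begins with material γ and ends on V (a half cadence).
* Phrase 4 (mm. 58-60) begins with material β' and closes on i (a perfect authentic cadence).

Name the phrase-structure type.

Four phrases in two halves: the first half (mm. 49–54) ends with a half cadence, the second (bars 55–60) with a perfect authentic cadence — a large antecedent–consequent pair, i.e. a double period.
Phrase 3 begins with different material from phrase 1, making it contrasting.

contrasting double period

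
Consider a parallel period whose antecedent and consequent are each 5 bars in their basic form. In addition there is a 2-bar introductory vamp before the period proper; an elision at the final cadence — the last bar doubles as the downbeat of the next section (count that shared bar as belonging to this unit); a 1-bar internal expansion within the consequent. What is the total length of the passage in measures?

Basic parallel period: 5 + 5 = 10 bars.
10 (basic form) + 2 (introduction) + 1 (internal expansion) = 13.
The elision shares a bar with the next section but does not change this unit's count.

13 measures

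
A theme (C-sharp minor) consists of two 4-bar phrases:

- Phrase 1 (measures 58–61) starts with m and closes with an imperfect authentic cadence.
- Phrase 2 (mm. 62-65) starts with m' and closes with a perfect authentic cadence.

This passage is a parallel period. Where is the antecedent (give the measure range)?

measures 58–61

The antecedent is the phrase ending with the weaker cadence (imperfect authentic cadence, phrase 1) and the consequent the one ending more conclusively (perfect authentic cadence, phrase 2); the antecedent is mm. 58-61.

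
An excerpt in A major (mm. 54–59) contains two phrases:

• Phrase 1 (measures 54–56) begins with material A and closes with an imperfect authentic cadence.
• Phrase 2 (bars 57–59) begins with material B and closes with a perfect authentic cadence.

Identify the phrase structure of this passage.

Phrase 1 ends with an imperfect authentic cadence (weaker) and phrase 2 with a perfect authentic cadence (stronger): antecedent + consequent = a period.
The two phrases open with different material (A / B), so the period is contrasting.

contrasting period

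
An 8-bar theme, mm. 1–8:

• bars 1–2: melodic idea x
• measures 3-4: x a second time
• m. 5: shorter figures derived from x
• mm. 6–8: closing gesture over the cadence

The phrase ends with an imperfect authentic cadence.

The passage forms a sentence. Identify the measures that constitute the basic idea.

measures 1–2

The presentation of a sentence is the basic idea (mm. 1-2) plus its repetition (measures 3-4); the basic idea is therefore measures 1–2.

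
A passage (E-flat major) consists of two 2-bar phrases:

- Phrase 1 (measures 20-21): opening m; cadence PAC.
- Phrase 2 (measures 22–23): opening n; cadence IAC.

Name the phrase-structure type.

phrase group

The second phrase closes with an imperfect authentic cadence, which is not stronger than the first phrase's perfect authentic cadence; without a weak→strong cadential pair there is no antecedent–consequent relationship, so this is a phrase group rather than a period.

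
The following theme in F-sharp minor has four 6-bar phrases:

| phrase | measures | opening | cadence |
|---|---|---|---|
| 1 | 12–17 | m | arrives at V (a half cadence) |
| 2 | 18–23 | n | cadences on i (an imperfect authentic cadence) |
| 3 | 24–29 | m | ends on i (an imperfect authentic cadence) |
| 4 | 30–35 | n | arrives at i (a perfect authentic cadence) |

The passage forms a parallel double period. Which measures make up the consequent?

In a double period the first pair of phrases (ending imperfect authentic cadence) is the large antecedent and the second pair (ending perfect authentic cadence) is the large consequent; the consequent is measures 24–35.

measures 24–35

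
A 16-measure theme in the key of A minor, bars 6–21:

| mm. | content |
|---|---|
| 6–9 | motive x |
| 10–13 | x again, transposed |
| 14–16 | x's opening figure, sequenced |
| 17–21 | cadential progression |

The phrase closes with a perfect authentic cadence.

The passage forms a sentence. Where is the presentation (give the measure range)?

measures 6–13

The presentation of a sentence is the basic idea (bars 6-9) plus its repetition (measures 10–13); the presentation is therefore mm. 6–13.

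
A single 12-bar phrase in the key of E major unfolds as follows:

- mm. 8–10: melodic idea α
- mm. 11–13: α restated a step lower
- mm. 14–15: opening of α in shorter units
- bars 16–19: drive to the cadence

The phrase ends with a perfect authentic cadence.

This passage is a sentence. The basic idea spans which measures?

measures 8–10

The presentation of a sentence is the basic idea (bars 8–10) plus its repetition (measures 11-13); the basic idea is therefore mm. 8-10.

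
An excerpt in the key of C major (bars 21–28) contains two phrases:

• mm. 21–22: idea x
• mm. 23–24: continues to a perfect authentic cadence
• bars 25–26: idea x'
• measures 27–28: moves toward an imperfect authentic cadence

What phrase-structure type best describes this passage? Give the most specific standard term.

The second phrase closes with an imperfect authentic cadence, which is not stronger than the first phrase's perfect authentic cadence; without a weak→strong cadential pair there is no antecedent–consequent relationship, so this is a phrase group rather than a period.

phrase group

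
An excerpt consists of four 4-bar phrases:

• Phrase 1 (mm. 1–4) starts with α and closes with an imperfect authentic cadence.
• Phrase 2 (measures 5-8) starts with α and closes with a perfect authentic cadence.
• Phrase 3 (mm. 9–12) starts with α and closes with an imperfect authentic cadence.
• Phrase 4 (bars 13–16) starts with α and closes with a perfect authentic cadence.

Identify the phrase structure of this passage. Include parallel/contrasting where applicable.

repeated period

The cadence pattern IAC–PAC–IAC–PAC is weak–strong twice, and phrases 3–4 restate phrases 1–2: a period heard twice, not a double period (which would end weakly at phrase 2).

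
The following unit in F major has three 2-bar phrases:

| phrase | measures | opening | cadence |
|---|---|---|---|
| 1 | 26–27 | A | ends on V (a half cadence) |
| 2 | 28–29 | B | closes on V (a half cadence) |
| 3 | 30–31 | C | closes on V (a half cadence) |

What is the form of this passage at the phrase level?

The final phrase closes with a half cadence, which is not stronger than the preceding half cadence; the 3 phrases lack an overall antecedent–consequent design and so form a phrase group.

phrase group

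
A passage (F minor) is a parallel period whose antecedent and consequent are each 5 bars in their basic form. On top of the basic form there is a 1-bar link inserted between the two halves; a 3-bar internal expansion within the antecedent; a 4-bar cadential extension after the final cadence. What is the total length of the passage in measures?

Basic parallel period: 5 + 5 = 10 bars.
10 (basic form) + 1 (link) + 3 (internal expansion) + 4 (cadential extension) = 18.

18 measures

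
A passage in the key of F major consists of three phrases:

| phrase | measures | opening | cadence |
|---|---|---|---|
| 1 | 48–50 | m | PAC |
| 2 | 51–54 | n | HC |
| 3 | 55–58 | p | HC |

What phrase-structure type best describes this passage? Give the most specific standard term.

phrase group

The final phrase closes with a half cadence, which is not stronger than the preceding half cadence; the 3 phrases lack an overall antecedent–consequent design and so form a phrase group.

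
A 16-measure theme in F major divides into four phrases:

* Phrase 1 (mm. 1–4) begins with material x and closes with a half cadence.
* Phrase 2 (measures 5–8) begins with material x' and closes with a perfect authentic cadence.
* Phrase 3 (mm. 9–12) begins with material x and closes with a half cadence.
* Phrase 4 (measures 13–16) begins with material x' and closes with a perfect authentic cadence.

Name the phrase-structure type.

repeated period

The cadence pattern HC–PAC–HC–PAC is weak–strong twice, and phrases 3–4 restate phrases 1–2: a period heard twice, not a double period (which would end weakly at phrase 2).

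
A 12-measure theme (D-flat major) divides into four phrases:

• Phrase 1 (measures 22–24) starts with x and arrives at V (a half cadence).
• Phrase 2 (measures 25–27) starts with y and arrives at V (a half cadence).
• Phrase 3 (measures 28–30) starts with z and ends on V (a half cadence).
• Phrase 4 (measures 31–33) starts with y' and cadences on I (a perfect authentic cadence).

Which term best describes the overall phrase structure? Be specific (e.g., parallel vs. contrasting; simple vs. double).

contrasting double period

Four phrases in two halves: the first half (measures 22–27) ends with a half cadence, the second (mm. 28–33) with a perfect authentic cadence — a large antecedent–consequent pair, i.e. a double period.
Phrase 3 begins with different material from phrase 1, making it contrasting.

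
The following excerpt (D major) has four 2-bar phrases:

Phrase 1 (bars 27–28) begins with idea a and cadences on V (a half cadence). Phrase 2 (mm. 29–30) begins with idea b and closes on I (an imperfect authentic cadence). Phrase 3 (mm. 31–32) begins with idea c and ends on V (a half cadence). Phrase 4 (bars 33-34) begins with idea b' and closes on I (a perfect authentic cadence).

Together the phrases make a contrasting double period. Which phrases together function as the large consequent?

phrases 3 and 4

In a double period the first pair of phrases (ending imperfect authentic cadence) is the large antecedent and the second pair (ending perfect authentic cadence) is the large consequent; the consequent is phrases 3 and 4.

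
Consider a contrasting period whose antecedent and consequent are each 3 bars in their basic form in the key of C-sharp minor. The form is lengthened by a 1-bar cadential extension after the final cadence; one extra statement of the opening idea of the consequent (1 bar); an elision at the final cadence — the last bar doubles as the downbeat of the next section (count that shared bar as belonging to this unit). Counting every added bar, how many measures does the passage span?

Basic contrasting period: 3 + 3 = 6 bars.
6 (basic form) + 1 (cadential extension) + 1 (extra statement) = 8.
The elision shares a bar with the next section but does not change this unit's count.

8 measures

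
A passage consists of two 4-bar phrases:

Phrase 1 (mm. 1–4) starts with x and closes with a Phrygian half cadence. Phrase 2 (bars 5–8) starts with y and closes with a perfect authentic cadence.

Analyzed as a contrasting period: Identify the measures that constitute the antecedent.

The antecedent is the phrase ending with the weaker cadence (Phrygian half cadence, phrase 1) and the consequent the one ending more conclusively (perfect authentic cadence, phrase 2); the antecedent is measures 1–4.

measures 1–4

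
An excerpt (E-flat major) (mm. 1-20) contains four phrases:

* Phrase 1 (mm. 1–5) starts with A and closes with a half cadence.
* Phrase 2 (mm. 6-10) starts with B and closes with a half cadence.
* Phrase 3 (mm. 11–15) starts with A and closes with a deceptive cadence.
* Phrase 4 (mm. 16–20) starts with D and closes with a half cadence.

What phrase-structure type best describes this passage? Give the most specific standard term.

phrase group

Phrase 4 ends with a half cadence, no stronger than phrase 2's half cadence, so the four phrases do not form a double period; nor do phrases 3–4 duplicate 1–2, so it is not a repeated period. With no phrase reaching a conclusive cadence, the passage is a phrase group.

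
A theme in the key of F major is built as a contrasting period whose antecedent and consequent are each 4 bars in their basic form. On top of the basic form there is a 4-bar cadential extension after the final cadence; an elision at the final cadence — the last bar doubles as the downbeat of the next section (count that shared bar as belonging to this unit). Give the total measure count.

Basic contrasting period: 4 + 4 = 8 bars.
8 (basic form) + 4 (cadential extension) = 12.
The elision shares a bar with the next section but does not change this unit's count.

12 measures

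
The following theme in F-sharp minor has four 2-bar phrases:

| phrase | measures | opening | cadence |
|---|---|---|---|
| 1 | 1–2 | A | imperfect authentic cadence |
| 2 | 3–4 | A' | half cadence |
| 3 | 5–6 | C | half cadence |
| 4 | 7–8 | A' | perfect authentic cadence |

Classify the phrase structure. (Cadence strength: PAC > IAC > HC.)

Four phrases in two halves: the first half (mm. 1–4) ends with a half cadence, the second (mm. 5-8) with a perfect authentic cadence — a large antecedent–consequent pair, i.e. a double period.
Phrase 3 begins with different material from phrase 1, making it contrasting.

contrasting double period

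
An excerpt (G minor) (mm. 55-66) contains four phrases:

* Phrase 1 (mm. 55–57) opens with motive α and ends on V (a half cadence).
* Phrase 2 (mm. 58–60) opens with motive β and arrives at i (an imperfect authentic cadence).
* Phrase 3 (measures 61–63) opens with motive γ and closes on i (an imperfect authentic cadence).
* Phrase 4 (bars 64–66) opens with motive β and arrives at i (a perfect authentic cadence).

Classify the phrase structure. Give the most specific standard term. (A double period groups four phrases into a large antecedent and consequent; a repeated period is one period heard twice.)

Four phrases in two halves: the first half (mm. 55–60) ends with an imperfect authentic cadence, the second (measures 61-66) with a perfect authentic cadence — a large antecedent–consequent pair, i.e. a double period.
Phrase 3 begins with different material from phrase 1, making it contrasting.

contrasting double period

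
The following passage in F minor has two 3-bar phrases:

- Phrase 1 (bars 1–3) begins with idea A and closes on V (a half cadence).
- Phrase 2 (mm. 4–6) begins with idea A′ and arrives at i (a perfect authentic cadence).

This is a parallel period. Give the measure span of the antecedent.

The phrase ending with the weaker cadence (half cadence) is the antecedent; the one ending more conclusively (perfect authentic cadence) is the consequent. The antecedent is measures 1–3.

measures 1–3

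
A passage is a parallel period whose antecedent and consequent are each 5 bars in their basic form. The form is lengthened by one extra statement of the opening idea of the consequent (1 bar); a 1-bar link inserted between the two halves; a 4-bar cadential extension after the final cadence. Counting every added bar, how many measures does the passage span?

Basic parallel period: 5 + 5 = 10 bars.
10 (basic form) + 1 (extra statement) + 1 (link) + 4 (cadential extension) = 16.

16 measures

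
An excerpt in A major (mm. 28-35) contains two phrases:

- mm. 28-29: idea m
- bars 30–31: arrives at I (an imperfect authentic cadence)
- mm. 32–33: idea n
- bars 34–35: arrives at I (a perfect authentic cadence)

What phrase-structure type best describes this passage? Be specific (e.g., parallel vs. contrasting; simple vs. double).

Phrase 1 ends with an imperfect authentic cadence (weaker) and phrase 2 with a perfect authentic cadence (stronger): antecedent + consequent = a period.
The two phrases open with different material (m / n), so the period is contrasting.

contrasting period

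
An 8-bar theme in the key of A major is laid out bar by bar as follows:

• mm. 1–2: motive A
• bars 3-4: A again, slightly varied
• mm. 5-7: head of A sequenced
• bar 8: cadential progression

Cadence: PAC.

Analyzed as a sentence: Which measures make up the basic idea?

The presentation of a sentence is the basic idea (mm. 1–2) plus its repetition (mm. 3–4); the basic idea is therefore mm. 1-2.

measures 1–2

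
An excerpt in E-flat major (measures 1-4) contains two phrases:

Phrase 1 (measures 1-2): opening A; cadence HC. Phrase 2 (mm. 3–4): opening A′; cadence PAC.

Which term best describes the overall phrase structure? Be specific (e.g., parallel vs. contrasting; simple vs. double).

parallel period

Phrase 1 ends with a half cadence (weaker) and phrase 2 with a perfect authentic cadence (stronger): antecedent + consequent = a period.
The two phrases open with the same material (A / A′), so the period is parallel.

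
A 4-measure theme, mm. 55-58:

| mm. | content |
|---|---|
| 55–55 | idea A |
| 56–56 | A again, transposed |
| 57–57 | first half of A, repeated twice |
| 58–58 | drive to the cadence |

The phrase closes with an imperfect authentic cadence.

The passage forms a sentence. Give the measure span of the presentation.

measures 55–56

The presentation of a sentence is the basic idea (measure 55) plus its repetition (bar 56); the presentation is therefore measures 55–56.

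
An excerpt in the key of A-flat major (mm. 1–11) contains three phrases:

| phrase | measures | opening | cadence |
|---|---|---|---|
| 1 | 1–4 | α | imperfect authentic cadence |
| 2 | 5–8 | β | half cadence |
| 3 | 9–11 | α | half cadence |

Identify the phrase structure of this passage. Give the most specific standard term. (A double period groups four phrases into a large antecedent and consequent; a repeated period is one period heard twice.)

The final phrase closes with a half cadence, which is not stronger than the preceding half cadence; the 3 phrases lack an overall antecedent–consequent design and so form a phrase group.

phrase group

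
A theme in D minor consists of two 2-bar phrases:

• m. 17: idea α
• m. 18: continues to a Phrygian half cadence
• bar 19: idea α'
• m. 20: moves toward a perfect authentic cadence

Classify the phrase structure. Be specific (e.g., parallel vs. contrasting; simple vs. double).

Phrase 1 ends with a Phrygian half cadence (weaker) and phrase 2 with a perfect authentic cadence (stronger): antecedent + consequent = a period.
The two phrases open with the same material (α / α'), so the period is parallel.

parallel period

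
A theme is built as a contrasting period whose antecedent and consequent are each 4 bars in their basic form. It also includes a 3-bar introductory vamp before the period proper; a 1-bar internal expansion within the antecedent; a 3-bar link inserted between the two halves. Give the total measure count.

15 measures

Basic contrasting period: 4 + 4 = 8 bars.
8 (basic form) + 3 (introduction) + 1 (internal expansion) + 3 (link) = 15.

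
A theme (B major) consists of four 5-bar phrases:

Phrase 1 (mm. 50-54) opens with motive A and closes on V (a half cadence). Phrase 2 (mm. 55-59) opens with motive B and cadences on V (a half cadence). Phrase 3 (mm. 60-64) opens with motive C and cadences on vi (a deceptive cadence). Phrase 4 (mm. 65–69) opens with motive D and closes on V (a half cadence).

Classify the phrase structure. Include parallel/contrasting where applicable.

Phrase 4 ends with a half cadence, no stronger than phrase 2's half cadence, so the four phrases do not form a double period; nor do phrases 3–4 duplicate 1–2, so it is not a repeated period. With no phrase reaching a conclusive cadence, the passage is a phrase group.

phrase group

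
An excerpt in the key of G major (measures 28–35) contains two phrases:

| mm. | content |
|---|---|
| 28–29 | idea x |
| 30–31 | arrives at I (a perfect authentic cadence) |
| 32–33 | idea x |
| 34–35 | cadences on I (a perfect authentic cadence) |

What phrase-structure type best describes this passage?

repeated phrase

Both phrases have the same opening (x) and the same cadence (perfect authentic cadence): the second is a restatement, not a consequent, so this is a repeated phrase rather than a period.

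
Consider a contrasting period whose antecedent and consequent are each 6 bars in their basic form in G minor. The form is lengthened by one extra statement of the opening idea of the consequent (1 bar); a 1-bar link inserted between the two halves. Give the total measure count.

14 measures

Basic contrasting period: 6 + 6 = 12 bars.
12 (basic form) + 1 (extra statement) + 1 (link) = 14.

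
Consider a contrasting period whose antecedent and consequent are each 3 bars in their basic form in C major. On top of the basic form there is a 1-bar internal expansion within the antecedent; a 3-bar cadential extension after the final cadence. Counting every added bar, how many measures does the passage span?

Basic contrasting period: 3 + 3 = 6 bars.
6 (basic form) + 1 (internal expansion) + 3 (cadential extension) = 10.

10 measures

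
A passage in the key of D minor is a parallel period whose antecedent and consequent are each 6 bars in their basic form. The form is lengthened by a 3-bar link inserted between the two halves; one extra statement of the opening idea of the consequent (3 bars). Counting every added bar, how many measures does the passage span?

18 measures

Basic parallel period: 6 + 6 = 12 bars.
12 (basic form) + 3 (link) + 3 (extra statement) = 18.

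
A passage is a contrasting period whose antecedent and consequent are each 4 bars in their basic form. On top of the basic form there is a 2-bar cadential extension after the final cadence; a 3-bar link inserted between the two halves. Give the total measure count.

Basic contrasting period: 4 + 4 = 8 bars.
8 (basic form) + 2 (cadential extension) + 3 (link) = 13.

13 measures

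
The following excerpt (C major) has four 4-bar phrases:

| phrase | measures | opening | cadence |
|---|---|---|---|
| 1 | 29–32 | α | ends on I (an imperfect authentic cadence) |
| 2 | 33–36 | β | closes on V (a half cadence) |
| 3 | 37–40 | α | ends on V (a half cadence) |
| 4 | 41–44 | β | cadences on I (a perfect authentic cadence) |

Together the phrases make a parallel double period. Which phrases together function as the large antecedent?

phrases 1 and 2

In a double period the first pair of phrases (ending half cadence) is the large antecedent and the second pair (ending perfect authentic cadence) is the large consequent; the antecedent is phrases 1 and 2.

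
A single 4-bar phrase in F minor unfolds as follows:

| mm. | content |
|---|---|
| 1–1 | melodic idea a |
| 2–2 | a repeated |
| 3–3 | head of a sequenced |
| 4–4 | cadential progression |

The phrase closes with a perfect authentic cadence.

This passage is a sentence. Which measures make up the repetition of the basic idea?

measures 2–2

The presentation of a sentence is the basic idea (bar 1) plus its repetition (measure 2); the repetition of the basic idea is therefore m. 2.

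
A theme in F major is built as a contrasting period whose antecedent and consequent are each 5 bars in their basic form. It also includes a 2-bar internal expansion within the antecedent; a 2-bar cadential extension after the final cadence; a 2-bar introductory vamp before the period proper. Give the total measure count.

Basic contrasting period: 5 + 5 = 10 bars.
10 (basic form) + 2 (internal expansion) + 2 (cadential extension) + 2 (introduction) = 16.

16 measures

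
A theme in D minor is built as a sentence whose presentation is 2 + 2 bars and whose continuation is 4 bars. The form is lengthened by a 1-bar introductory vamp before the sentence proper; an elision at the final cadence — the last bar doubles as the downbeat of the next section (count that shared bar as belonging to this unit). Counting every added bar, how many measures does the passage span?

Basic sentence: 2 + 2 + 4 = 8 bars.
8 (basic form) + 1 (introduction) = 9.
The elision shares a bar with the next section but does not change this unit's count.

9 measures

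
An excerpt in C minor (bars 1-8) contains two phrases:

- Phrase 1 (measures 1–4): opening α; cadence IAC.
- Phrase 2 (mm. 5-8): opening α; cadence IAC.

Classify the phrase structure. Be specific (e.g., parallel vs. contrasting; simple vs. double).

repeated phrase

Both phrases have the same opening (α) and the same cadence (imperfect authentic cadence): the second is a restatement, not a consequent, so this is a repeated phrase rather than a period.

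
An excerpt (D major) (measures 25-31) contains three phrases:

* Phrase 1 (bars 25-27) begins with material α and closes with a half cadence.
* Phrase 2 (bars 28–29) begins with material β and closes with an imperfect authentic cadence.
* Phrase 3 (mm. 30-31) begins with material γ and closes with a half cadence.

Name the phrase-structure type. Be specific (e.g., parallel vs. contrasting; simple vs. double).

phrase group

The final phrase closes with a half cadence, which is not stronger than the preceding imperfect authentic cadence; the 3 phrases lack an overall antecedent–consequent design and so form a phrase group.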